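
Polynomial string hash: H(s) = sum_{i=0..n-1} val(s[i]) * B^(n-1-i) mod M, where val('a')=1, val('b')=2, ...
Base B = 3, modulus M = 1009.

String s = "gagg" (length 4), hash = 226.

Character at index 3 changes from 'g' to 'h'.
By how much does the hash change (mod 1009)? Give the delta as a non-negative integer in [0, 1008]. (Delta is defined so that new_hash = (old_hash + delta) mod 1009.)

Delta formula: (val(new) - val(old)) * B^(n-1-k) mod M
  val('h') - val('g') = 8 - 7 = 1
  B^(n-1-k) = 3^0 mod 1009 = 1
  Delta = 1 * 1 mod 1009 = 1

Answer: 1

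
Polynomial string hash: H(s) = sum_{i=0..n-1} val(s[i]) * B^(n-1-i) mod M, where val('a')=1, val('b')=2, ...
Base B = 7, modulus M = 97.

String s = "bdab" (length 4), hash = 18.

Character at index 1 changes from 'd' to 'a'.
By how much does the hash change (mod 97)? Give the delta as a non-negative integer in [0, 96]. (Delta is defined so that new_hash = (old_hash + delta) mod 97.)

Delta formula: (val(new) - val(old)) * B^(n-1-k) mod M
  val('a') - val('d') = 1 - 4 = -3
  B^(n-1-k) = 7^2 mod 97 = 49
  Delta = -3 * 49 mod 97 = 47

Answer: 47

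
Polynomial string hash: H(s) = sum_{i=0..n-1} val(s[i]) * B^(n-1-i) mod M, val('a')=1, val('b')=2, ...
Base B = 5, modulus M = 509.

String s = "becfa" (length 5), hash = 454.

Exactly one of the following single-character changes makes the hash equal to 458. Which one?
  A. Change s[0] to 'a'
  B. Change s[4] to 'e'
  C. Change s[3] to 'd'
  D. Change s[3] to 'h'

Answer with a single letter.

Option A: s[0]='b'->'a', delta=(1-2)*5^4 mod 509 = 393, hash=454+393 mod 509 = 338
Option B: s[4]='a'->'e', delta=(5-1)*5^0 mod 509 = 4, hash=454+4 mod 509 = 458 <-- target
Option C: s[3]='f'->'d', delta=(4-6)*5^1 mod 509 = 499, hash=454+499 mod 509 = 444
Option D: s[3]='f'->'h', delta=(8-6)*5^1 mod 509 = 10, hash=454+10 mod 509 = 464

Answer: B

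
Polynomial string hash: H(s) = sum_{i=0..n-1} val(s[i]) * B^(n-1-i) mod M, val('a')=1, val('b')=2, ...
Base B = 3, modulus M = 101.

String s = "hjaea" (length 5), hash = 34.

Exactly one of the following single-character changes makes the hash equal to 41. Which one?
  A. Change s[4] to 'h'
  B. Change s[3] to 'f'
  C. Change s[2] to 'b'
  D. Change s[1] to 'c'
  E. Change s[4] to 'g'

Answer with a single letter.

Option A: s[4]='a'->'h', delta=(8-1)*3^0 mod 101 = 7, hash=34+7 mod 101 = 41 <-- target
Option B: s[3]='e'->'f', delta=(6-5)*3^1 mod 101 = 3, hash=34+3 mod 101 = 37
Option C: s[2]='a'->'b', delta=(2-1)*3^2 mod 101 = 9, hash=34+9 mod 101 = 43
Option D: s[1]='j'->'c', delta=(3-10)*3^3 mod 101 = 13, hash=34+13 mod 101 = 47
Option E: s[4]='a'->'g', delta=(7-1)*3^0 mod 101 = 6, hash=34+6 mod 101 = 40

Answer: A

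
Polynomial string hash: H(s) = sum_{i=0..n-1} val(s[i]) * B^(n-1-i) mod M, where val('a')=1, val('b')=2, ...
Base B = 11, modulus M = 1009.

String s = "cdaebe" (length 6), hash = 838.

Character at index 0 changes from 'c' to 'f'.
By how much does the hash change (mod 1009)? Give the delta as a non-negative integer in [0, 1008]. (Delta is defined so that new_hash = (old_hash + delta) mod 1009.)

Delta formula: (val(new) - val(old)) * B^(n-1-k) mod M
  val('f') - val('c') = 6 - 3 = 3
  B^(n-1-k) = 11^5 mod 1009 = 620
  Delta = 3 * 620 mod 1009 = 851

Answer: 851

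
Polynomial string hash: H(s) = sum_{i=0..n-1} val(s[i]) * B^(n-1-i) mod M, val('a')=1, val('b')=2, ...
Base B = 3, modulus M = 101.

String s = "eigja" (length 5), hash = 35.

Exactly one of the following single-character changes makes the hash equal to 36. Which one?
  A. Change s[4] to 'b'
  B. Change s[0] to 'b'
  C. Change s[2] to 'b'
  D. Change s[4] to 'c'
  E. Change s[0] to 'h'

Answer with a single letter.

Answer: A

Derivation:
Option A: s[4]='a'->'b', delta=(2-1)*3^0 mod 101 = 1, hash=35+1 mod 101 = 36 <-- target
Option B: s[0]='e'->'b', delta=(2-5)*3^4 mod 101 = 60, hash=35+60 mod 101 = 95
Option C: s[2]='g'->'b', delta=(2-7)*3^2 mod 101 = 56, hash=35+56 mod 101 = 91
Option D: s[4]='a'->'c', delta=(3-1)*3^0 mod 101 = 2, hash=35+2 mod 101 = 37
Option E: s[0]='e'->'h', delta=(8-5)*3^4 mod 101 = 41, hash=35+41 mod 101 = 76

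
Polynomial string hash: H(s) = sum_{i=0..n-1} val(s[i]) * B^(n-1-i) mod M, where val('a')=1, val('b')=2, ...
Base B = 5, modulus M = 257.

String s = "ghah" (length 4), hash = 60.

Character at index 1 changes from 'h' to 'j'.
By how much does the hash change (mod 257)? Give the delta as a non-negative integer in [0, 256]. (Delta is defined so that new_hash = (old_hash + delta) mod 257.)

Delta formula: (val(new) - val(old)) * B^(n-1-k) mod M
  val('j') - val('h') = 10 - 8 = 2
  B^(n-1-k) = 5^2 mod 257 = 25
  Delta = 2 * 25 mod 257 = 50

Answer: 50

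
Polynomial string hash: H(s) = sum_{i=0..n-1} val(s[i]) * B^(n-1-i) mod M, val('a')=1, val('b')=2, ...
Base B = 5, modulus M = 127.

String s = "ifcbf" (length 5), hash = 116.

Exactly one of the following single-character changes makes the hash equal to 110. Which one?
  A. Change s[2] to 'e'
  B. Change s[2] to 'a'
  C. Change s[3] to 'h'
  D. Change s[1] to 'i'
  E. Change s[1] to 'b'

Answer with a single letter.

Option A: s[2]='c'->'e', delta=(5-3)*5^2 mod 127 = 50, hash=116+50 mod 127 = 39
Option B: s[2]='c'->'a', delta=(1-3)*5^2 mod 127 = 77, hash=116+77 mod 127 = 66
Option C: s[3]='b'->'h', delta=(8-2)*5^1 mod 127 = 30, hash=116+30 mod 127 = 19
Option D: s[1]='f'->'i', delta=(9-6)*5^3 mod 127 = 121, hash=116+121 mod 127 = 110 <-- target
Option E: s[1]='f'->'b', delta=(2-6)*5^3 mod 127 = 8, hash=116+8 mod 127 = 124

Answer: D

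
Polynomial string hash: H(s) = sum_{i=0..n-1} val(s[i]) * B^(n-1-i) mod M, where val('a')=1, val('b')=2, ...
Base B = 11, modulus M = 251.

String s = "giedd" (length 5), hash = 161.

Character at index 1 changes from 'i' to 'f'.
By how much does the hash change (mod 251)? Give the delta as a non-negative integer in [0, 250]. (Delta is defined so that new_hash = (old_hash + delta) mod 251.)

Answer: 23

Derivation:
Delta formula: (val(new) - val(old)) * B^(n-1-k) mod M
  val('f') - val('i') = 6 - 9 = -3
  B^(n-1-k) = 11^3 mod 251 = 76
  Delta = -3 * 76 mod 251 = 23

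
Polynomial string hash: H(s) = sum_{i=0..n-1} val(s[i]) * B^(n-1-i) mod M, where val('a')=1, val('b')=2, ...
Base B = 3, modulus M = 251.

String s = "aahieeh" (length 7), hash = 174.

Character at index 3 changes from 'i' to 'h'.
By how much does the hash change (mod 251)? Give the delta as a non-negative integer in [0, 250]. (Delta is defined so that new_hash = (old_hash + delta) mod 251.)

Answer: 224

Derivation:
Delta formula: (val(new) - val(old)) * B^(n-1-k) mod M
  val('h') - val('i') = 8 - 9 = -1
  B^(n-1-k) = 3^3 mod 251 = 27
  Delta = -1 * 27 mod 251 = 224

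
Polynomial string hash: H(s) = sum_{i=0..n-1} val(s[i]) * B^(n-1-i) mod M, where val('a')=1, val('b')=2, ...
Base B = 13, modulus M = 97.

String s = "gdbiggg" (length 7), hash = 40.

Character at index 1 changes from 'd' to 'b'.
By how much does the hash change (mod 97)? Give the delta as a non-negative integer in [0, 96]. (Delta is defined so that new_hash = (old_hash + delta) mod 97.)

Answer: 46

Derivation:
Delta formula: (val(new) - val(old)) * B^(n-1-k) mod M
  val('b') - val('d') = 2 - 4 = -2
  B^(n-1-k) = 13^5 mod 97 = 74
  Delta = -2 * 74 mod 97 = 46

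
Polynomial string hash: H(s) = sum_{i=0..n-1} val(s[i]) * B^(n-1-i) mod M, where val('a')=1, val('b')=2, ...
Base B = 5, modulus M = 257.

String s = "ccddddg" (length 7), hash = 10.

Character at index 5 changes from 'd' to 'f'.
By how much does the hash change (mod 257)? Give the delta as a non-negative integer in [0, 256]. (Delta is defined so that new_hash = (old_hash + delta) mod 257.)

Answer: 10

Derivation:
Delta formula: (val(new) - val(old)) * B^(n-1-k) mod M
  val('f') - val('d') = 6 - 4 = 2
  B^(n-1-k) = 5^1 mod 257 = 5
  Delta = 2 * 5 mod 257 = 10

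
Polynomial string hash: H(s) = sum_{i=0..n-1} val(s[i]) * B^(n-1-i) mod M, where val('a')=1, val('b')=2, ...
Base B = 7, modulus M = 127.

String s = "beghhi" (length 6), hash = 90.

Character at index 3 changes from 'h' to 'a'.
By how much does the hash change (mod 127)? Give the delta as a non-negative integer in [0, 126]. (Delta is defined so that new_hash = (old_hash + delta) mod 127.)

Delta formula: (val(new) - val(old)) * B^(n-1-k) mod M
  val('a') - val('h') = 1 - 8 = -7
  B^(n-1-k) = 7^2 mod 127 = 49
  Delta = -7 * 49 mod 127 = 38

Answer: 38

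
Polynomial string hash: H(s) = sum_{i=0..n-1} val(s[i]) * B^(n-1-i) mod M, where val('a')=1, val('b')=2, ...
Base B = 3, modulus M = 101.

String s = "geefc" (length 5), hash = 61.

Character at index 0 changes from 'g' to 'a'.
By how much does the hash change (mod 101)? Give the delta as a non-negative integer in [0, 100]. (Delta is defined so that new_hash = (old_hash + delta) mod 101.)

Delta formula: (val(new) - val(old)) * B^(n-1-k) mod M
  val('a') - val('g') = 1 - 7 = -6
  B^(n-1-k) = 3^4 mod 101 = 81
  Delta = -6 * 81 mod 101 = 19

Answer: 19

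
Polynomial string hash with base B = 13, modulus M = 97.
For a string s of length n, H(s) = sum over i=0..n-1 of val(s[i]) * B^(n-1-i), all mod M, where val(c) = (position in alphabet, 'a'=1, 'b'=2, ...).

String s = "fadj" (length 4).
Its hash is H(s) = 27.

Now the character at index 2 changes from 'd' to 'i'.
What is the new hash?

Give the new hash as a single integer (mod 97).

Answer: 92

Derivation:
val('d') = 4, val('i') = 9
Position k = 2, exponent = n-1-k = 1
B^1 mod M = 13^1 mod 97 = 13
Delta = (9 - 4) * 13 mod 97 = 65
New hash = (27 + 65) mod 97 = 92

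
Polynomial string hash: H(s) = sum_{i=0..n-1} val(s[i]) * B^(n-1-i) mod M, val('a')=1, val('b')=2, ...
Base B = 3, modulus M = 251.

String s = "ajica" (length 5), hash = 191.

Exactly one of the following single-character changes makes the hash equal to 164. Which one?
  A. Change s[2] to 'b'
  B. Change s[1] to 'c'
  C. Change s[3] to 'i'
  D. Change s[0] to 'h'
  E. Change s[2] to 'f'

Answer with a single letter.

Option A: s[2]='i'->'b', delta=(2-9)*3^2 mod 251 = 188, hash=191+188 mod 251 = 128
Option B: s[1]='j'->'c', delta=(3-10)*3^3 mod 251 = 62, hash=191+62 mod 251 = 2
Option C: s[3]='c'->'i', delta=(9-3)*3^1 mod 251 = 18, hash=191+18 mod 251 = 209
Option D: s[0]='a'->'h', delta=(8-1)*3^4 mod 251 = 65, hash=191+65 mod 251 = 5
Option E: s[2]='i'->'f', delta=(6-9)*3^2 mod 251 = 224, hash=191+224 mod 251 = 164 <-- target

Answer: E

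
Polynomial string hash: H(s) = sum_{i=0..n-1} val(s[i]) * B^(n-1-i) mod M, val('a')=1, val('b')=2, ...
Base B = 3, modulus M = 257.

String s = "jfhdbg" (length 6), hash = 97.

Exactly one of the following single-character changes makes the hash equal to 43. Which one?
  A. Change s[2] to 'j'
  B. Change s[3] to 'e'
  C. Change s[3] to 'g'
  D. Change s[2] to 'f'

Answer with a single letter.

Answer: D

Derivation:
Option A: s[2]='h'->'j', delta=(10-8)*3^3 mod 257 = 54, hash=97+54 mod 257 = 151
Option B: s[3]='d'->'e', delta=(5-4)*3^2 mod 257 = 9, hash=97+9 mod 257 = 106
Option C: s[3]='d'->'g', delta=(7-4)*3^2 mod 257 = 27, hash=97+27 mod 257 = 124
Option D: s[2]='h'->'f', delta=(6-8)*3^3 mod 257 = 203, hash=97+203 mod 257 = 43 <-- target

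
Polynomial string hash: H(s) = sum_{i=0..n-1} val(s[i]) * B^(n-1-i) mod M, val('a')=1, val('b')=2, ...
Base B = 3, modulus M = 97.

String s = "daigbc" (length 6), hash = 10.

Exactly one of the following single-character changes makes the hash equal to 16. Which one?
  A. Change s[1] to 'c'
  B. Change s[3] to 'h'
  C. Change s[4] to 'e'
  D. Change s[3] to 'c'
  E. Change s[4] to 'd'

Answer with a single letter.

Answer: E

Derivation:
Option A: s[1]='a'->'c', delta=(3-1)*3^4 mod 97 = 65, hash=10+65 mod 97 = 75
Option B: s[3]='g'->'h', delta=(8-7)*3^2 mod 97 = 9, hash=10+9 mod 97 = 19
Option C: s[4]='b'->'e', delta=(5-2)*3^1 mod 97 = 9, hash=10+9 mod 97 = 19
Option D: s[3]='g'->'c', delta=(3-7)*3^2 mod 97 = 61, hash=10+61 mod 97 = 71
Option E: s[4]='b'->'d', delta=(4-2)*3^1 mod 97 = 6, hash=10+6 mod 97 = 16 <-- target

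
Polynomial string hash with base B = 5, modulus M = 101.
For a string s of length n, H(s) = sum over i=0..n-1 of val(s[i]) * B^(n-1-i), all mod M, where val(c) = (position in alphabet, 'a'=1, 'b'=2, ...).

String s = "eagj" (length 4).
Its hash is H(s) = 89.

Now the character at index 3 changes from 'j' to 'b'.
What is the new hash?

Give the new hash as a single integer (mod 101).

Answer: 81

Derivation:
val('j') = 10, val('b') = 2
Position k = 3, exponent = n-1-k = 0
B^0 mod M = 5^0 mod 101 = 1
Delta = (2 - 10) * 1 mod 101 = 93
New hash = (89 + 93) mod 101 = 81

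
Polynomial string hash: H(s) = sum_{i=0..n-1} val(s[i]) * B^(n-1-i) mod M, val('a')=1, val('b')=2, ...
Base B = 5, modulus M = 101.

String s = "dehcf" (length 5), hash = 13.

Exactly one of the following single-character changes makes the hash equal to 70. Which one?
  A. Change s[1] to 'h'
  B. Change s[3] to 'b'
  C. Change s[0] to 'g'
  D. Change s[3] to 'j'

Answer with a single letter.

Option A: s[1]='e'->'h', delta=(8-5)*5^3 mod 101 = 72, hash=13+72 mod 101 = 85
Option B: s[3]='c'->'b', delta=(2-3)*5^1 mod 101 = 96, hash=13+96 mod 101 = 8
Option C: s[0]='d'->'g', delta=(7-4)*5^4 mod 101 = 57, hash=13+57 mod 101 = 70 <-- target
Option D: s[3]='c'->'j', delta=(10-3)*5^1 mod 101 = 35, hash=13+35 mod 101 = 48

Answer: C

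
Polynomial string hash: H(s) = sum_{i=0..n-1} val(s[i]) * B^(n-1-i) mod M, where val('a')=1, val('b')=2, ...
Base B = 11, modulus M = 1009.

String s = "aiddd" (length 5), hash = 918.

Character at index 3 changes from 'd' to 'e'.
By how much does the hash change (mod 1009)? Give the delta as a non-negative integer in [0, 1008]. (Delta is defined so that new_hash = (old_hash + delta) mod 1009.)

Answer: 11

Derivation:
Delta formula: (val(new) - val(old)) * B^(n-1-k) mod M
  val('e') - val('d') = 5 - 4 = 1
  B^(n-1-k) = 11^1 mod 1009 = 11
  Delta = 1 * 11 mod 1009 = 11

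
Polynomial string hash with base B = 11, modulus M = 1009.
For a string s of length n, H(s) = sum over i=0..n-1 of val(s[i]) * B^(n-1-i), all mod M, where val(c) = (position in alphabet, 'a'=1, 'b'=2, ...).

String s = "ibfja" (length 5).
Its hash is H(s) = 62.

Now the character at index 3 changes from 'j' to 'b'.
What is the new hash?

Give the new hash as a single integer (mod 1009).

val('j') = 10, val('b') = 2
Position k = 3, exponent = n-1-k = 1
B^1 mod M = 11^1 mod 1009 = 11
Delta = (2 - 10) * 11 mod 1009 = 921
New hash = (62 + 921) mod 1009 = 983

Answer: 983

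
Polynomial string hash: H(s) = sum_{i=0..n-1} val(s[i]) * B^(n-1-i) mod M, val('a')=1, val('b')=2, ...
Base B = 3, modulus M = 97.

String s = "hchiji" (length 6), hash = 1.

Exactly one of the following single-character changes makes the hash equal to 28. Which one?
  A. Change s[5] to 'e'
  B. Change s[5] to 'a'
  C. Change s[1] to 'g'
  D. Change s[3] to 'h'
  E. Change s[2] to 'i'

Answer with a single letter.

Answer: E

Derivation:
Option A: s[5]='i'->'e', delta=(5-9)*3^0 mod 97 = 93, hash=1+93 mod 97 = 94
Option B: s[5]='i'->'a', delta=(1-9)*3^0 mod 97 = 89, hash=1+89 mod 97 = 90
Option C: s[1]='c'->'g', delta=(7-3)*3^4 mod 97 = 33, hash=1+33 mod 97 = 34
Option D: s[3]='i'->'h', delta=(8-9)*3^2 mod 97 = 88, hash=1+88 mod 97 = 89
Option E: s[2]='h'->'i', delta=(9-8)*3^3 mod 97 = 27, hash=1+27 mod 97 = 28 <-- target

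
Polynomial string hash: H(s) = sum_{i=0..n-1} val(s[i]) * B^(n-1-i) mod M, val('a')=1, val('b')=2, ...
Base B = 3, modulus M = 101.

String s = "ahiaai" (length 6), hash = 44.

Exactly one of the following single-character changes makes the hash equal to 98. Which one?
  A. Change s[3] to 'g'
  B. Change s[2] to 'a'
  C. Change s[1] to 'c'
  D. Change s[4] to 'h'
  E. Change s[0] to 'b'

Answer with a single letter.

Option A: s[3]='a'->'g', delta=(7-1)*3^2 mod 101 = 54, hash=44+54 mod 101 = 98 <-- target
Option B: s[2]='i'->'a', delta=(1-9)*3^3 mod 101 = 87, hash=44+87 mod 101 = 30
Option C: s[1]='h'->'c', delta=(3-8)*3^4 mod 101 = 100, hash=44+100 mod 101 = 43
Option D: s[4]='a'->'h', delta=(8-1)*3^1 mod 101 = 21, hash=44+21 mod 101 = 65
Option E: s[0]='a'->'b', delta=(2-1)*3^5 mod 101 = 41, hash=44+41 mod 101 = 85

Answer: A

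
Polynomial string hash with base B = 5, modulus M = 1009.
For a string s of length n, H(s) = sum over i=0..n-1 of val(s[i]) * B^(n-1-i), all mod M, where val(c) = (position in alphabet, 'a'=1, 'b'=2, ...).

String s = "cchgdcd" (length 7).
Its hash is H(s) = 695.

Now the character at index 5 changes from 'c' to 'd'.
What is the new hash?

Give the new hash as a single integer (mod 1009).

val('c') = 3, val('d') = 4
Position k = 5, exponent = n-1-k = 1
B^1 mod M = 5^1 mod 1009 = 5
Delta = (4 - 3) * 5 mod 1009 = 5
New hash = (695 + 5) mod 1009 = 700

Answer: 700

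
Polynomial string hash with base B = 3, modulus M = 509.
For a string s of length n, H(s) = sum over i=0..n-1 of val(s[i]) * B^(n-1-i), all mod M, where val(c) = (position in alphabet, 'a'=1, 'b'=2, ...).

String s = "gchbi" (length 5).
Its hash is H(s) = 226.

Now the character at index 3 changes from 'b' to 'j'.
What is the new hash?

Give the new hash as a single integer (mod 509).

Answer: 250

Derivation:
val('b') = 2, val('j') = 10
Position k = 3, exponent = n-1-k = 1
B^1 mod M = 3^1 mod 509 = 3
Delta = (10 - 2) * 3 mod 509 = 24
New hash = (226 + 24) mod 509 = 250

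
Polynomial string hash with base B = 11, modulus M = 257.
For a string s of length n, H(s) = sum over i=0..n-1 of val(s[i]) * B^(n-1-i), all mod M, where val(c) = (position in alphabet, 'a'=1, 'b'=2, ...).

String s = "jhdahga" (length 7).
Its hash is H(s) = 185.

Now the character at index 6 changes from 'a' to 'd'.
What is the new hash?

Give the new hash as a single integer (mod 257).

val('a') = 1, val('d') = 4
Position k = 6, exponent = n-1-k = 0
B^0 mod M = 11^0 mod 257 = 1
Delta = (4 - 1) * 1 mod 257 = 3
New hash = (185 + 3) mod 257 = 188

Answer: 188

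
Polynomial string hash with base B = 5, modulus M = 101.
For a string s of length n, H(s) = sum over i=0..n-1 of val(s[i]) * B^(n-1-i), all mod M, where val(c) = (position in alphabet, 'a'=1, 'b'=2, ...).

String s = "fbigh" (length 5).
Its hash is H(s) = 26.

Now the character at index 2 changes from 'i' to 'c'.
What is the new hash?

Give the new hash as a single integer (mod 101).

val('i') = 9, val('c') = 3
Position k = 2, exponent = n-1-k = 2
B^2 mod M = 5^2 mod 101 = 25
Delta = (3 - 9) * 25 mod 101 = 52
New hash = (26 + 52) mod 101 = 78

Answer: 78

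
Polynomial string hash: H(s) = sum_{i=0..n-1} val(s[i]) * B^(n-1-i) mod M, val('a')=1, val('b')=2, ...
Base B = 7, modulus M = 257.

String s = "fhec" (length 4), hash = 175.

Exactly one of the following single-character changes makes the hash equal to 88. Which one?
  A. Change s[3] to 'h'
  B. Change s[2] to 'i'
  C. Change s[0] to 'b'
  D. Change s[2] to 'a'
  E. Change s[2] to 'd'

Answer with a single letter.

Answer: C

Derivation:
Option A: s[3]='c'->'h', delta=(8-3)*7^0 mod 257 = 5, hash=175+5 mod 257 = 180
Option B: s[2]='e'->'i', delta=(9-5)*7^1 mod 257 = 28, hash=175+28 mod 257 = 203
Option C: s[0]='f'->'b', delta=(2-6)*7^3 mod 257 = 170, hash=175+170 mod 257 = 88 <-- target
Option D: s[2]='e'->'a', delta=(1-5)*7^1 mod 257 = 229, hash=175+229 mod 257 = 147
Option E: s[2]='e'->'d', delta=(4-5)*7^1 mod 257 = 250, hash=175+250 mod 257 = 168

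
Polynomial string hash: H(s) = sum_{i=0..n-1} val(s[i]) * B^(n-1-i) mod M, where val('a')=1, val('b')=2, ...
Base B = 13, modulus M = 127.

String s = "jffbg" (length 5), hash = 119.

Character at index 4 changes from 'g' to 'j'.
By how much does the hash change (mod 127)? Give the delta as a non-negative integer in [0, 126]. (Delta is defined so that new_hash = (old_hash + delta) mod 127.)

Answer: 3

Derivation:
Delta formula: (val(new) - val(old)) * B^(n-1-k) mod M
  val('j') - val('g') = 10 - 7 = 3
  B^(n-1-k) = 13^0 mod 127 = 1
  Delta = 3 * 1 mod 127 = 3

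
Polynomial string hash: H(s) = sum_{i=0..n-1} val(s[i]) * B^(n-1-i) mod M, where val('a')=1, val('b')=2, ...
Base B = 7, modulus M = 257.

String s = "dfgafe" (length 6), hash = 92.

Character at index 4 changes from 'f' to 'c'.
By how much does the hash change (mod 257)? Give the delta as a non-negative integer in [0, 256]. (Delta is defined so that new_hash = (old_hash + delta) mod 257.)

Answer: 236

Derivation:
Delta formula: (val(new) - val(old)) * B^(n-1-k) mod M
  val('c') - val('f') = 3 - 6 = -3
  B^(n-1-k) = 7^1 mod 257 = 7
  Delta = -3 * 7 mod 257 = 236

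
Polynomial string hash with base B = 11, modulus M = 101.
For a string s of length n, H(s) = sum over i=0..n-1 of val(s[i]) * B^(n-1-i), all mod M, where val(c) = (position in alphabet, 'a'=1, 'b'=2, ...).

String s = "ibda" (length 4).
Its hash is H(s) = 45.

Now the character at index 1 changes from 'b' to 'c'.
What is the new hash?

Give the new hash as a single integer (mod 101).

Answer: 65

Derivation:
val('b') = 2, val('c') = 3
Position k = 1, exponent = n-1-k = 2
B^2 mod M = 11^2 mod 101 = 20
Delta = (3 - 2) * 20 mod 101 = 20
New hash = (45 + 20) mod 101 = 65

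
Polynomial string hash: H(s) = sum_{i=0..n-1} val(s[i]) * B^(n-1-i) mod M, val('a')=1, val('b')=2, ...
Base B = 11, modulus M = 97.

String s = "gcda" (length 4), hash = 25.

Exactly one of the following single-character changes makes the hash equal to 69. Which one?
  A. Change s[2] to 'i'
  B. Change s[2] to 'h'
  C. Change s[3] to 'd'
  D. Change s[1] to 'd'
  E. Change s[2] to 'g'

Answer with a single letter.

Answer: B

Derivation:
Option A: s[2]='d'->'i', delta=(9-4)*11^1 mod 97 = 55, hash=25+55 mod 97 = 80
Option B: s[2]='d'->'h', delta=(8-4)*11^1 mod 97 = 44, hash=25+44 mod 97 = 69 <-- target
Option C: s[3]='a'->'d', delta=(4-1)*11^0 mod 97 = 3, hash=25+3 mod 97 = 28
Option D: s[1]='c'->'d', delta=(4-3)*11^2 mod 97 = 24, hash=25+24 mod 97 = 49
Option E: s[2]='d'->'g', delta=(7-4)*11^1 mod 97 = 33, hash=25+33 mod 97 = 58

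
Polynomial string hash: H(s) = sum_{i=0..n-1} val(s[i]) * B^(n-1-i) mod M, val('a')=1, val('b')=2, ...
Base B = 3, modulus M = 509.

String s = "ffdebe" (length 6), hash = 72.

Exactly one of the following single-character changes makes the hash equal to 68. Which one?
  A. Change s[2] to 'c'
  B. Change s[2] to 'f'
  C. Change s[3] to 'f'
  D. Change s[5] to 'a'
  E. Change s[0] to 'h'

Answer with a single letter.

Option A: s[2]='d'->'c', delta=(3-4)*3^3 mod 509 = 482, hash=72+482 mod 509 = 45
Option B: s[2]='d'->'f', delta=(6-4)*3^3 mod 509 = 54, hash=72+54 mod 509 = 126
Option C: s[3]='e'->'f', delta=(6-5)*3^2 mod 509 = 9, hash=72+9 mod 509 = 81
Option D: s[5]='e'->'a', delta=(1-5)*3^0 mod 509 = 505, hash=72+505 mod 509 = 68 <-- target
Option E: s[0]='f'->'h', delta=(8-6)*3^5 mod 509 = 486, hash=72+486 mod 509 = 49

Answer: D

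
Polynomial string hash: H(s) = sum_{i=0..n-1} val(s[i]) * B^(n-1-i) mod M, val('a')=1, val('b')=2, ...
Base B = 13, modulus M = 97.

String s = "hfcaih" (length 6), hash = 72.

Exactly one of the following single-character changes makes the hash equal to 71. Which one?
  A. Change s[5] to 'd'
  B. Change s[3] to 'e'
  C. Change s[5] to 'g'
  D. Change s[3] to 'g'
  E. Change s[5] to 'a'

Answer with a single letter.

Option A: s[5]='h'->'d', delta=(4-8)*13^0 mod 97 = 93, hash=72+93 mod 97 = 68
Option B: s[3]='a'->'e', delta=(5-1)*13^2 mod 97 = 94, hash=72+94 mod 97 = 69
Option C: s[5]='h'->'g', delta=(7-8)*13^0 mod 97 = 96, hash=72+96 mod 97 = 71 <-- target
Option D: s[3]='a'->'g', delta=(7-1)*13^2 mod 97 = 44, hash=72+44 mod 97 = 19
Option E: s[5]='h'->'a', delta=(1-8)*13^0 mod 97 = 90, hash=72+90 mod 97 = 65

Answer: C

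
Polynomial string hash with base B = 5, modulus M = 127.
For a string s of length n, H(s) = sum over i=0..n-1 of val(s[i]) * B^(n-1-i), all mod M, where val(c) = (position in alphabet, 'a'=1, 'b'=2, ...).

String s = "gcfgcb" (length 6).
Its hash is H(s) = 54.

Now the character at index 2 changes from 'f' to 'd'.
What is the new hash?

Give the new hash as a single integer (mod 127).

val('f') = 6, val('d') = 4
Position k = 2, exponent = n-1-k = 3
B^3 mod M = 5^3 mod 127 = 125
Delta = (4 - 6) * 125 mod 127 = 4
New hash = (54 + 4) mod 127 = 58

Answer: 58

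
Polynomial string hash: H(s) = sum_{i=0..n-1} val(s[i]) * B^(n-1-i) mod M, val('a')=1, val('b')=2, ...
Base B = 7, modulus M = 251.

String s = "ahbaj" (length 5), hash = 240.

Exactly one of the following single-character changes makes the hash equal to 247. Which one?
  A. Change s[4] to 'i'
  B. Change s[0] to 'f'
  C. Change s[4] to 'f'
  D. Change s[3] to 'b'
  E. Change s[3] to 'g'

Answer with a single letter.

Answer: D

Derivation:
Option A: s[4]='j'->'i', delta=(9-10)*7^0 mod 251 = 250, hash=240+250 mod 251 = 239
Option B: s[0]='a'->'f', delta=(6-1)*7^4 mod 251 = 208, hash=240+208 mod 251 = 197
Option C: s[4]='j'->'f', delta=(6-10)*7^0 mod 251 = 247, hash=240+247 mod 251 = 236
Option D: s[3]='a'->'b', delta=(2-1)*7^1 mod 251 = 7, hash=240+7 mod 251 = 247 <-- target
Option E: s[3]='a'->'g', delta=(7-1)*7^1 mod 251 = 42, hash=240+42 mod 251 = 31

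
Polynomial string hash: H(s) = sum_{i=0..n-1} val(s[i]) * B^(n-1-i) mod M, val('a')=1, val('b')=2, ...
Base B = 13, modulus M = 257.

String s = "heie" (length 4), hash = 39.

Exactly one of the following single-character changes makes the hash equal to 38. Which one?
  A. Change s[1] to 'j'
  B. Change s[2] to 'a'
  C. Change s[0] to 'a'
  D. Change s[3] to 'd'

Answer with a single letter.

Option A: s[1]='e'->'j', delta=(10-5)*13^2 mod 257 = 74, hash=39+74 mod 257 = 113
Option B: s[2]='i'->'a', delta=(1-9)*13^1 mod 257 = 153, hash=39+153 mod 257 = 192
Option C: s[0]='h'->'a', delta=(1-8)*13^3 mod 257 = 41, hash=39+41 mod 257 = 80
Option D: s[3]='e'->'d', delta=(4-5)*13^0 mod 257 = 256, hash=39+256 mod 257 = 38 <-- target

Answer: D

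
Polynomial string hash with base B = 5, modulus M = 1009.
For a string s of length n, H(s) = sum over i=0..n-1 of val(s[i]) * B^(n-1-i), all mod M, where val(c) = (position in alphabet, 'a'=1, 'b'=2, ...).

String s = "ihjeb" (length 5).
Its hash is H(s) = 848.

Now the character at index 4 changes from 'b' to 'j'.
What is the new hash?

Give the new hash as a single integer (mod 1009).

val('b') = 2, val('j') = 10
Position k = 4, exponent = n-1-k = 0
B^0 mod M = 5^0 mod 1009 = 1
Delta = (10 - 2) * 1 mod 1009 = 8
New hash = (848 + 8) mod 1009 = 856

Answer: 856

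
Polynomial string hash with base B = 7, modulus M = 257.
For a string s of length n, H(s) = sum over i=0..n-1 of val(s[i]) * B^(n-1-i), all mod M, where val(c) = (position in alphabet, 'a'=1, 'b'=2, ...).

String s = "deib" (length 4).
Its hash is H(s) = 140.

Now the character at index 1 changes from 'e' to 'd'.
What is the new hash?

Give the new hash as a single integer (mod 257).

Answer: 91

Derivation:
val('e') = 5, val('d') = 4
Position k = 1, exponent = n-1-k = 2
B^2 mod M = 7^2 mod 257 = 49
Delta = (4 - 5) * 49 mod 257 = 208
New hash = (140 + 208) mod 257 = 91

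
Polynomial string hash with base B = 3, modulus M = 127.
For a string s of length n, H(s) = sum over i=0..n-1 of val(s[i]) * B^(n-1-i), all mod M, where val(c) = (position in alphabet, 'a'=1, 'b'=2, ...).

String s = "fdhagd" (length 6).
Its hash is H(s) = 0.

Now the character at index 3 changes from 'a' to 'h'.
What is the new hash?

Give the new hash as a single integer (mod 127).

val('a') = 1, val('h') = 8
Position k = 3, exponent = n-1-k = 2
B^2 mod M = 3^2 mod 127 = 9
Delta = (8 - 1) * 9 mod 127 = 63
New hash = (0 + 63) mod 127 = 63

Answer: 63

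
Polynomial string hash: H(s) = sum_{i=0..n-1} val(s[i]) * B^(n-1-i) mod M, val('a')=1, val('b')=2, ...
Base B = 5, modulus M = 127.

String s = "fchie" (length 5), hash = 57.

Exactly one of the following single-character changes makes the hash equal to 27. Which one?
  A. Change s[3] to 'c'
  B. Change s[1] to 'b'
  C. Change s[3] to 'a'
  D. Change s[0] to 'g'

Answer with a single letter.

Option A: s[3]='i'->'c', delta=(3-9)*5^1 mod 127 = 97, hash=57+97 mod 127 = 27 <-- target
Option B: s[1]='c'->'b', delta=(2-3)*5^3 mod 127 = 2, hash=57+2 mod 127 = 59
Option C: s[3]='i'->'a', delta=(1-9)*5^1 mod 127 = 87, hash=57+87 mod 127 = 17
Option D: s[0]='f'->'g', delta=(7-6)*5^4 mod 127 = 117, hash=57+117 mod 127 = 47

Answer: A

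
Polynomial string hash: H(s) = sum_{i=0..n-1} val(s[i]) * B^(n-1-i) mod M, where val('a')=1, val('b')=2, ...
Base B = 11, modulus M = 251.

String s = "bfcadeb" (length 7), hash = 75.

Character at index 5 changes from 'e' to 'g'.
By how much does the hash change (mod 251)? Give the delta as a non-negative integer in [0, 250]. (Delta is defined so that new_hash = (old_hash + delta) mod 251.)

Delta formula: (val(new) - val(old)) * B^(n-1-k) mod M
  val('g') - val('e') = 7 - 5 = 2
  B^(n-1-k) = 11^1 mod 251 = 11
  Delta = 2 * 11 mod 251 = 22

Answer: 22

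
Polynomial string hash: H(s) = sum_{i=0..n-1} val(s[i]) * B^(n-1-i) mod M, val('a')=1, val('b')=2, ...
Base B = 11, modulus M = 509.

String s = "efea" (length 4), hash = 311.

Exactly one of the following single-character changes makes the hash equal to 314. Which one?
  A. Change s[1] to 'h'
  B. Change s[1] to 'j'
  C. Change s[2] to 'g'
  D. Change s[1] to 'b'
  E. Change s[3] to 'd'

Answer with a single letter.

Option A: s[1]='f'->'h', delta=(8-6)*11^2 mod 509 = 242, hash=311+242 mod 509 = 44
Option B: s[1]='f'->'j', delta=(10-6)*11^2 mod 509 = 484, hash=311+484 mod 509 = 286
Option C: s[2]='e'->'g', delta=(7-5)*11^1 mod 509 = 22, hash=311+22 mod 509 = 333
Option D: s[1]='f'->'b', delta=(2-6)*11^2 mod 509 = 25, hash=311+25 mod 509 = 336
Option E: s[3]='a'->'d', delta=(4-1)*11^0 mod 509 = 3, hash=311+3 mod 509 = 314 <-- target

Answer: E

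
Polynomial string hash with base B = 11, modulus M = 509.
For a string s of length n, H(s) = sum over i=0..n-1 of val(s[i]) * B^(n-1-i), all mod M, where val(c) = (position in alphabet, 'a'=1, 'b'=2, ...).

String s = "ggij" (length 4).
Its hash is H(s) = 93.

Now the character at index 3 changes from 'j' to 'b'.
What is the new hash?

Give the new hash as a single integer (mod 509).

Answer: 85

Derivation:
val('j') = 10, val('b') = 2
Position k = 3, exponent = n-1-k = 0
B^0 mod M = 11^0 mod 509 = 1
Delta = (2 - 10) * 1 mod 509 = 501
New hash = (93 + 501) mod 509 = 85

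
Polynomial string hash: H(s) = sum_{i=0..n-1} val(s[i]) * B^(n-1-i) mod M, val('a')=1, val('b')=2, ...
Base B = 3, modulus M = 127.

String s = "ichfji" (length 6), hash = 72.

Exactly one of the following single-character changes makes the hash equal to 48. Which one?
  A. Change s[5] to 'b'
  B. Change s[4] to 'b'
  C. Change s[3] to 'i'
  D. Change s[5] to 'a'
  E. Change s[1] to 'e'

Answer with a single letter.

Option A: s[5]='i'->'b', delta=(2-9)*3^0 mod 127 = 120, hash=72+120 mod 127 = 65
Option B: s[4]='j'->'b', delta=(2-10)*3^1 mod 127 = 103, hash=72+103 mod 127 = 48 <-- target
Option C: s[3]='f'->'i', delta=(9-6)*3^2 mod 127 = 27, hash=72+27 mod 127 = 99
Option D: s[5]='i'->'a', delta=(1-9)*3^0 mod 127 = 119, hash=72+119 mod 127 = 64
Option E: s[1]='c'->'e', delta=(5-3)*3^4 mod 127 = 35, hash=72+35 mod 127 = 107

Answer: B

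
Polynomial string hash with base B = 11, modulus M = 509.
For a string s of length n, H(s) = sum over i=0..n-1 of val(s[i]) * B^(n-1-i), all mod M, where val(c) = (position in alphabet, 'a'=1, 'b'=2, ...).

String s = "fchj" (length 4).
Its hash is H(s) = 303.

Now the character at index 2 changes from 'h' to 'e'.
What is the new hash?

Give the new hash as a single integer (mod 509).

Answer: 270

Derivation:
val('h') = 8, val('e') = 5
Position k = 2, exponent = n-1-k = 1
B^1 mod M = 11^1 mod 509 = 11
Delta = (5 - 8) * 11 mod 509 = 476
New hash = (303 + 476) mod 509 = 270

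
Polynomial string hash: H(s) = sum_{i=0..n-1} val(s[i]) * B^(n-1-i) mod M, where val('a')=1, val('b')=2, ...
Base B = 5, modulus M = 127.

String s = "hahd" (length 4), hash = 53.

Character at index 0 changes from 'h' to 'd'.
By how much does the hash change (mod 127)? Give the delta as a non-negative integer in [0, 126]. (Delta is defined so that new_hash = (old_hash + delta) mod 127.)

Delta formula: (val(new) - val(old)) * B^(n-1-k) mod M
  val('d') - val('h') = 4 - 8 = -4
  B^(n-1-k) = 5^3 mod 127 = 125
  Delta = -4 * 125 mod 127 = 8

Answer: 8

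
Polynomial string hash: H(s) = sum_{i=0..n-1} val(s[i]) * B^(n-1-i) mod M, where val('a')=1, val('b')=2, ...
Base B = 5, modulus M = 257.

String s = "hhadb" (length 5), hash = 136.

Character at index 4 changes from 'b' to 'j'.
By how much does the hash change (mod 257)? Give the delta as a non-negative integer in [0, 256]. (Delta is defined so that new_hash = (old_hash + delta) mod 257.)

Answer: 8

Derivation:
Delta formula: (val(new) - val(old)) * B^(n-1-k) mod M
  val('j') - val('b') = 10 - 2 = 8
  B^(n-1-k) = 5^0 mod 257 = 1
  Delta = 8 * 1 mod 257 = 8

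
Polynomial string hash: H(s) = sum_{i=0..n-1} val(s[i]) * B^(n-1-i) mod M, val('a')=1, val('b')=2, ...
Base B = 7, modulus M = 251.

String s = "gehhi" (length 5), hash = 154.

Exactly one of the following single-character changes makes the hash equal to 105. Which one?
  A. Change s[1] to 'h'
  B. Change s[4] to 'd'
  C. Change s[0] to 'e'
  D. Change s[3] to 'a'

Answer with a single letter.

Option A: s[1]='e'->'h', delta=(8-5)*7^3 mod 251 = 25, hash=154+25 mod 251 = 179
Option B: s[4]='i'->'d', delta=(4-9)*7^0 mod 251 = 246, hash=154+246 mod 251 = 149
Option C: s[0]='g'->'e', delta=(5-7)*7^4 mod 251 = 218, hash=154+218 mod 251 = 121
Option D: s[3]='h'->'a', delta=(1-8)*7^1 mod 251 = 202, hash=154+202 mod 251 = 105 <-- target

Answer: D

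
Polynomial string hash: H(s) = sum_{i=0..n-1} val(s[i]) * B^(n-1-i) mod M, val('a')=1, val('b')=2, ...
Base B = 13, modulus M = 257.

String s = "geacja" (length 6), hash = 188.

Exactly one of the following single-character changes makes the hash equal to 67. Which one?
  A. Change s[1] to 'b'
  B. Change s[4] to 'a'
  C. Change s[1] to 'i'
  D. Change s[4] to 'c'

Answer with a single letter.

Answer: C

Derivation:
Option A: s[1]='e'->'b', delta=(2-5)*13^4 mod 257 = 155, hash=188+155 mod 257 = 86
Option B: s[4]='j'->'a', delta=(1-10)*13^1 mod 257 = 140, hash=188+140 mod 257 = 71
Option C: s[1]='e'->'i', delta=(9-5)*13^4 mod 257 = 136, hash=188+136 mod 257 = 67 <-- target
Option D: s[4]='j'->'c', delta=(3-10)*13^1 mod 257 = 166, hash=188+166 mod 257 = 97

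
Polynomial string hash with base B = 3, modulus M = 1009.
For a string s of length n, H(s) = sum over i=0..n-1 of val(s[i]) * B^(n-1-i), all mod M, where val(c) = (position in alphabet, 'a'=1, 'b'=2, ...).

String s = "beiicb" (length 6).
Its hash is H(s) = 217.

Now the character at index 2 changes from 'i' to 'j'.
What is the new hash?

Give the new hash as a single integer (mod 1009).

val('i') = 9, val('j') = 10
Position k = 2, exponent = n-1-k = 3
B^3 mod M = 3^3 mod 1009 = 27
Delta = (10 - 9) * 27 mod 1009 = 27
New hash = (217 + 27) mod 1009 = 244

Answer: 244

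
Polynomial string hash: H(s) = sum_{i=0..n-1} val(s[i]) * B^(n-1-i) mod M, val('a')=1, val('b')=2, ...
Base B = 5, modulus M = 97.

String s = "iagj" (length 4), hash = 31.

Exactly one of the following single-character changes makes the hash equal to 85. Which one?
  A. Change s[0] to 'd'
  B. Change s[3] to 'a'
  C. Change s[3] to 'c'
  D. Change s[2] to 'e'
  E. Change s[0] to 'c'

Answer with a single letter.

Answer: A

Derivation:
Option A: s[0]='i'->'d', delta=(4-9)*5^3 mod 97 = 54, hash=31+54 mod 97 = 85 <-- target
Option B: s[3]='j'->'a', delta=(1-10)*5^0 mod 97 = 88, hash=31+88 mod 97 = 22
Option C: s[3]='j'->'c', delta=(3-10)*5^0 mod 97 = 90, hash=31+90 mod 97 = 24
Option D: s[2]='g'->'e', delta=(5-7)*5^1 mod 97 = 87, hash=31+87 mod 97 = 21
Option E: s[0]='i'->'c', delta=(3-9)*5^3 mod 97 = 26, hash=31+26 mod 97 = 57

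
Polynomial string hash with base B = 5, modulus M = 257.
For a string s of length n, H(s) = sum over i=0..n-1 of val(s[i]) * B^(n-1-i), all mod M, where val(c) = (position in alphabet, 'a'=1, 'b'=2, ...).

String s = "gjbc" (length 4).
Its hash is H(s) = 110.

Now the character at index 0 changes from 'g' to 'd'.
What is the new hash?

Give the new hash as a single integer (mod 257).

val('g') = 7, val('d') = 4
Position k = 0, exponent = n-1-k = 3
B^3 mod M = 5^3 mod 257 = 125
Delta = (4 - 7) * 125 mod 257 = 139
New hash = (110 + 139) mod 257 = 249

Answer: 249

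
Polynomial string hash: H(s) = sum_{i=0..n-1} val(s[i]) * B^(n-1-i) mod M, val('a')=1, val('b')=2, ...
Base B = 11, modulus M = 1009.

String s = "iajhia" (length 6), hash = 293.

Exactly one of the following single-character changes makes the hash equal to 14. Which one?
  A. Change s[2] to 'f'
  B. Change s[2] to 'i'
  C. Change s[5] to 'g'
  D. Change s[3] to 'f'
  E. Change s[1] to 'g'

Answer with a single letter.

Option A: s[2]='j'->'f', delta=(6-10)*11^3 mod 1009 = 730, hash=293+730 mod 1009 = 14 <-- target
Option B: s[2]='j'->'i', delta=(9-10)*11^3 mod 1009 = 687, hash=293+687 mod 1009 = 980
Option C: s[5]='a'->'g', delta=(7-1)*11^0 mod 1009 = 6, hash=293+6 mod 1009 = 299
Option D: s[3]='h'->'f', delta=(6-8)*11^2 mod 1009 = 767, hash=293+767 mod 1009 = 51
Option E: s[1]='a'->'g', delta=(7-1)*11^4 mod 1009 = 63, hash=293+63 mod 1009 = 356

Answer: A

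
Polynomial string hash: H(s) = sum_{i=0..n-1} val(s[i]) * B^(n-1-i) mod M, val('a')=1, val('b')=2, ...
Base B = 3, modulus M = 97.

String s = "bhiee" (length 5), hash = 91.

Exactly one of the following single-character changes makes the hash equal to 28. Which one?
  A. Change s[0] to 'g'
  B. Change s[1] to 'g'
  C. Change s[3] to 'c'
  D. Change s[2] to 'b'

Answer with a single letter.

Answer: D

Derivation:
Option A: s[0]='b'->'g', delta=(7-2)*3^4 mod 97 = 17, hash=91+17 mod 97 = 11
Option B: s[1]='h'->'g', delta=(7-8)*3^3 mod 97 = 70, hash=91+70 mod 97 = 64
Option C: s[3]='e'->'c', delta=(3-5)*3^1 mod 97 = 91, hash=91+91 mod 97 = 85
Option D: s[2]='i'->'b', delta=(2-9)*3^2 mod 97 = 34, hash=91+34 mod 97 = 28 <-- target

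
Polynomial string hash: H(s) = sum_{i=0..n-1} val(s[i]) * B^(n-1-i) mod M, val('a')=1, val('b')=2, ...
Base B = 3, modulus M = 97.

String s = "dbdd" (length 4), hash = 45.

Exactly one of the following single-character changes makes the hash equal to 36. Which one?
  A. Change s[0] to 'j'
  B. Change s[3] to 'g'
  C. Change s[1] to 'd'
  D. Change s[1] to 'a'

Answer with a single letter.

Answer: D

Derivation:
Option A: s[0]='d'->'j', delta=(10-4)*3^3 mod 97 = 65, hash=45+65 mod 97 = 13
Option B: s[3]='d'->'g', delta=(7-4)*3^0 mod 97 = 3, hash=45+3 mod 97 = 48
Option C: s[1]='b'->'d', delta=(4-2)*3^2 mod 97 = 18, hash=45+18 mod 97 = 63
Option D: s[1]='b'->'a', delta=(1-2)*3^2 mod 97 = 88, hash=45+88 mod 97 = 36 <-- target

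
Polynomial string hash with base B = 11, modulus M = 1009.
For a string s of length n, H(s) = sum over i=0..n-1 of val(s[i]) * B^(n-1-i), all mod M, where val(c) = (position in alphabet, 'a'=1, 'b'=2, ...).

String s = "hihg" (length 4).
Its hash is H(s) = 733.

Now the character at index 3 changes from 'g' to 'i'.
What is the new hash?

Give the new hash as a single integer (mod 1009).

val('g') = 7, val('i') = 9
Position k = 3, exponent = n-1-k = 0
B^0 mod M = 11^0 mod 1009 = 1
Delta = (9 - 7) * 1 mod 1009 = 2
New hash = (733 + 2) mod 1009 = 735

Answer: 735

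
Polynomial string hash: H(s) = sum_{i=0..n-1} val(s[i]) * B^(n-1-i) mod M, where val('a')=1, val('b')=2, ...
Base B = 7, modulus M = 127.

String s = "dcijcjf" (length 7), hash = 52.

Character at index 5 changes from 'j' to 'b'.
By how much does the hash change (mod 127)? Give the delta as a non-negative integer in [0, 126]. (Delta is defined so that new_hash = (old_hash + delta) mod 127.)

Delta formula: (val(new) - val(old)) * B^(n-1-k) mod M
  val('b') - val('j') = 2 - 10 = -8
  B^(n-1-k) = 7^1 mod 127 = 7
  Delta = -8 * 7 mod 127 = 71

Answer: 71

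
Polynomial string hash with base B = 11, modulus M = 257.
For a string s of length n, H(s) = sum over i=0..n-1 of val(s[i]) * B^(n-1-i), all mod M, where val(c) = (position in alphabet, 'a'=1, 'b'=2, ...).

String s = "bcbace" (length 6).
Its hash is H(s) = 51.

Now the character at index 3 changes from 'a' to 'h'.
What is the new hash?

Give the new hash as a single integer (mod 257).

val('a') = 1, val('h') = 8
Position k = 3, exponent = n-1-k = 2
B^2 mod M = 11^2 mod 257 = 121
Delta = (8 - 1) * 121 mod 257 = 76
New hash = (51 + 76) mod 257 = 127

Answer: 127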